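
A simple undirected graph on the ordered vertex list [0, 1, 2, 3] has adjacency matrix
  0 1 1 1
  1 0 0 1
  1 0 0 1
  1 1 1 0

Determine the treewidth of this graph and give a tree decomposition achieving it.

Treewidth 2.
One such decomposition:
Bags: B1 = {0, 1, 3}  B2 = {0, 2, 3}
Tree: B1–B2

The largest bag has 3 vertices, giving width 2; this decomposition certifies tw(G) ≤ 2. Conversely, {0, 1, 3} is a clique of size 3, and the vertices of any clique must share a bag in every tree decomposition; so some bag has ≥ 3 vertices and tw(G) ≥ 2. Therefore the treewidth is 2.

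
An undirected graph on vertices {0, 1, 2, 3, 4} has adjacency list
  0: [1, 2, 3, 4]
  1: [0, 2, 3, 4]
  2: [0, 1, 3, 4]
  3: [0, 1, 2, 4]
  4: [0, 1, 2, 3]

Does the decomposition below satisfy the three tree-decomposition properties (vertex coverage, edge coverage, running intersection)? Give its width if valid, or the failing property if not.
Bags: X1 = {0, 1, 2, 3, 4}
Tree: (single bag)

Yes; width 4.

Checking the three conditions: (i) the bags cover all of {0, 1, 2, 3, 4}; (ii) for each edge, some bag contains both endpoints; (iii) the bags containing any fixed vertex form a subtree. All hold, so the decomposition is valid with width 5 − 1 = 4.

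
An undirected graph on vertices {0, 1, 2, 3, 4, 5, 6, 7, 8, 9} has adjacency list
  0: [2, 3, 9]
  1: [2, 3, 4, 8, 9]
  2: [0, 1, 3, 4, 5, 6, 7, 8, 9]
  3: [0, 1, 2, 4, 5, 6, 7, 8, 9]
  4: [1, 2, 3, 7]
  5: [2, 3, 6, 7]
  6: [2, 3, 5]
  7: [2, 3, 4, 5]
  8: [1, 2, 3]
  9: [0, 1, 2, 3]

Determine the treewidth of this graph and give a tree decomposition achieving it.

Treewidth 3.
One such decomposition:
Bags: B1 = {1, 2, 3, 4}  B2 = {1, 2, 3, 9}  B3 = {2, 3, 4, 7}  B4 = {0, 2, 3, 9}  B5 = {1, 2, 3, 8}  B6 = {2, 3, 5, 7}  B7 = {2, 3, 5, 6}
Tree: B1–B2, B1–B3, B2–B4, B1–B5, B3–B6, B6–B7

Every bag has size at most 4, so the width is 4 − 1 = 3 and tw(G) ≤ 3. On the other hand G contains the 4-clique {0, 2, 3, 9}. A clique must lie in a single bag of any decomposition, so no decomposition can have width below 3. The upper and lower bounds meet at 3, so that is the treewidth.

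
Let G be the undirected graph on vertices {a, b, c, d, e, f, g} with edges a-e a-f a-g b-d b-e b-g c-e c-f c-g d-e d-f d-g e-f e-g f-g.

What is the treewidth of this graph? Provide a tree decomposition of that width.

Treewidth 3.
One optimal decomposition is:
Bags: B1 = {c, e, f, g}  B2 = {d, e, f, g}  B3 = {a, e, f, g}  B4 = {b, d, e, g}
Tree: B1–B2, B2–B3, B2–B4

The largest bag has 4 vertices, giving width 3; this decomposition certifies tw(G) ≤ 3. Conversely, {d, e, f, g} is a clique of size 4, and the vertices of any clique must share a bag in every tree decomposition; so some bag has ≥ 4 vertices and tw(G) ≥ 3. Hence tw(G) = 3 exactly.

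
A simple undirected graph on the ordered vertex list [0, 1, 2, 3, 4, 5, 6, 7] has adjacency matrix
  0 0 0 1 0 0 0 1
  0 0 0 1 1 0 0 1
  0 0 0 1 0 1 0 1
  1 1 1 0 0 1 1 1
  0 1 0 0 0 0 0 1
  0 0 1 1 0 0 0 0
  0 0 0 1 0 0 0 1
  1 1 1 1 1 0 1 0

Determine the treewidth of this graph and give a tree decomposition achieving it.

Treewidth 2.
Bags: B1 = {2, 3, 7}  B2 = {0, 3, 7}  B3 = {1, 3, 7}  B4 = {1, 4, 7}  B5 = {2, 3, 5}  B6 = {3, 6, 7}
Tree: B1–B2, B1–B3, B3–B4, B1–B5, B2–B6

Each bag holds 3 vertices, so the decomposition has width 2, which upper-bounds the treewidth. On the other hand G contains the 3-clique {2, 3, 5}. A clique must lie in a single bag of any decomposition, so no decomposition can have width below 2. Hence tw(G) = 2 exactly.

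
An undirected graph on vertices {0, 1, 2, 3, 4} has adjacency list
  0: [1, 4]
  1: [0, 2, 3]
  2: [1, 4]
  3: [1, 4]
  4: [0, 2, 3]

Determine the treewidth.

A width-2 tree decomposition is:
Bags: B1 = {0, 1, 4}  B2 = {1, 3, 4}  B3 = {1, 2, 4}
Tree: B1–B2, B2–B3
The largest bag has 3 vertices, giving width 2; this decomposition certifies tw(G) ≤ 2. The edges 0–4–3–1–0 form a cycle, so G is not a tree and its treewidth is at least 2. Hence tw(G) = 2 exactly.

2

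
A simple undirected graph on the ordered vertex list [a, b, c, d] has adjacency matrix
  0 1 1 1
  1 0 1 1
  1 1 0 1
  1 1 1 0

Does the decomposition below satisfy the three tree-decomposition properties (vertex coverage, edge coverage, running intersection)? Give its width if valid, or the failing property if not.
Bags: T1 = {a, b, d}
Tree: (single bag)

No — vertex c appears in no bag.

A tree decomposition must satisfy three properties: every vertex lies in some bag; for every edge, both endpoints lie together in some bag; and for every vertex, the bags containing it form a connected subtree. Here vertex c appears in no bag, so the decomposition is invalid.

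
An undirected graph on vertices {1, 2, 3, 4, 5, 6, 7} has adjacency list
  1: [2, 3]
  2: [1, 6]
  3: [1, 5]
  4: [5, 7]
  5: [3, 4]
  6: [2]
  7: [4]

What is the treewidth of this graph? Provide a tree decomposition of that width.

Every bag has size at most 2, so the width is 2 − 1 = 1 and tw(G) ≤ 1. G has an edge, so its treewidth is at least 1. Therefore the treewidth is 1.

Treewidth 1.
One such decomposition:
Bags: B1 = {2, 6}  B2 = {1, 2}  B3 = {1, 3}  B4 = {3, 5}  B5 = {4, 5}  B6 = {4, 7}
Tree: B1–B2, B2–B3, B3–B4, B4–B5, B5–B6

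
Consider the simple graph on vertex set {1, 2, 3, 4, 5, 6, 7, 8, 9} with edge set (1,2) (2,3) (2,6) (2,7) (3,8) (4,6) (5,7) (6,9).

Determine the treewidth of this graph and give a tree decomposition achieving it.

The largest bag has 2 vertices, giving width 1; this decomposition certifies tw(G) ≤ 1. G has an edge, so its treewidth is at least 1. Hence tw(G) = 1 exactly.

Treewidth 1.
Bags: B1 = {2, 3}  B2 = {2, 6}  B3 = {2, 7}  B4 = {4, 6}  B5 = {3, 8}  B6 = {1, 2}  B7 = {5, 7}  B8 = {6, 9}
Tree: B1–B2, B1–B3, B2–B4, B1–B5, B2–B6, B3–B7, B4–B8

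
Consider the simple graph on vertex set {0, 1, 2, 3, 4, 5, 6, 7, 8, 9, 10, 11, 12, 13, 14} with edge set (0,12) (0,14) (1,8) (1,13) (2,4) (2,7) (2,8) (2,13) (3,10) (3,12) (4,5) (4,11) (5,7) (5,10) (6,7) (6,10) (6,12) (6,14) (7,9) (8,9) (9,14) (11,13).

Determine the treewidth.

3

A width-3 tree decomposition is:
Bags: B1 = {1, 4, 11, 13}  B2 = {1, 2, 4, 13}  B3 = {1, 2, 4, 8}  B4 = {2, 4, 5, 8}  B5 = {2, 5, 7, 8}  B6 = {5, 7, 8, 9}  B7 = {5, 7, 9, 10}  B8 = {6, 7, 9, 10}  B9 = {6, 9, 10, 14}  B10 = {3, 6, 10, 14}  B11 = {3, 6, 12, 14}  B12 = {0, 3, 12, 14}
Tree: B1–B2, B2–B3, B3–B4, B4–B5, B5–B6, B6–B7, B7–B8, B8–B9, B9–B10, B10–B11, B11–B12
Every bag has size at most 4, so the width is 4 − 1 = 3 and tw(G) ≤ 3. For the lower bound: the 4 vertex sets {1,11,13}, {4}, {2}, {5,7,8,9} are disjoint, each induces a connected subgraph, and every pair is joined by at least one edge of G. Contracting each set to a single vertex therefore yields K_{4} as a minor, and since treewidth is minor-monotone, tw(G) ≥ tw(K_{4}) = 3. Therefore the treewidth is 3.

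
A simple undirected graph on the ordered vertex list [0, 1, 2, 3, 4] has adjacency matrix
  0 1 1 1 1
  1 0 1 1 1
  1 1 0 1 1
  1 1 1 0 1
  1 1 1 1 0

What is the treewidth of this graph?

A width-4 tree decomposition is:
Bags: B1 = {0, 1, 2, 3, 4}
Tree: (single bag)
A single bag containing all 5 vertices is trivially a valid decomposition of width 4. On the other hand G contains the 5-clique {0, 1, 2, 3, 4}. A clique must lie in a single bag of any decomposition, so no decomposition can have width below 4. Therefore the treewidth is 4.

4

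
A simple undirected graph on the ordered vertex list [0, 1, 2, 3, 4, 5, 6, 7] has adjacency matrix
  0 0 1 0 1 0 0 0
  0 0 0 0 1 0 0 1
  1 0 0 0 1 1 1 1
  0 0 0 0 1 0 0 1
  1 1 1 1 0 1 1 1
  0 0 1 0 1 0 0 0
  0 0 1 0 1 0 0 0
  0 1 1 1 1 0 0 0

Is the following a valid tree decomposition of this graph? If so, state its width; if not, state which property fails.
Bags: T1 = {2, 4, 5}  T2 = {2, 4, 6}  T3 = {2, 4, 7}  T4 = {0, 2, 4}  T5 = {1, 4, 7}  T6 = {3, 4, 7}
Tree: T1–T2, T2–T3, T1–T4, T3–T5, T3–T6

Yes; width 2.

Checking the three conditions: (i) the bags cover all of {0, 1, 2, 3, 4, 5, 6, 7}; (ii) for each edge, some bag contains both endpoints; (iii) the bags containing any fixed vertex form a subtree. All hold, so the decomposition is valid with width 3 − 1 = 2.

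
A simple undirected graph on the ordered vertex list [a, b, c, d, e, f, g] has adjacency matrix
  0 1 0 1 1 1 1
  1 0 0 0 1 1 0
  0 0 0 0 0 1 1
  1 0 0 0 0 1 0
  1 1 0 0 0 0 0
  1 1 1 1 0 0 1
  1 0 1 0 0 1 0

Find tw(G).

A width-2 tree decomposition is:
Bags: B1 = {c, f, g}  B2 = {a, f, g}  B3 = {a, b, f}  B4 = {a, b, e}  B5 = {a, d, f}
Tree: B1–B2, B2–B3, B3–B4, B3–B5
Every bag has size at most 3, so the width is 3 − 1 = 2 and tw(G) ≤ 2. On the other hand G contains the 3-clique {a, b, e}. A clique must lie in a single bag of any decomposition, so no decomposition can have width below 2. Therefore the treewidth is 2.

2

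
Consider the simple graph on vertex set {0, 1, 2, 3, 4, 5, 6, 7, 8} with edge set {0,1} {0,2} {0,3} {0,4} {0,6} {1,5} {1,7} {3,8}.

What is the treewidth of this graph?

1

A width-1 tree decomposition is:
Bags: B1 = {0, 1}  B2 = {0, 2}  B3 = {1, 7}  B4 = {0, 6}  B5 = {1, 5}  B6 = {0, 4}  B7 = {0, 3}  B8 = {3, 8}
Tree: B1–B2, B1–B3, B2–B4, B1–B5, B1–B6, B2–B7, B7–B8
Each bag holds 2 vertices, so the decomposition has width 1, which upper-bounds the treewidth. Since G has at least one edge (e.g. 0–1), it is not an edgeless graph, so tw(G) ≥ 1. Combining the bounds, tw(G) = 1.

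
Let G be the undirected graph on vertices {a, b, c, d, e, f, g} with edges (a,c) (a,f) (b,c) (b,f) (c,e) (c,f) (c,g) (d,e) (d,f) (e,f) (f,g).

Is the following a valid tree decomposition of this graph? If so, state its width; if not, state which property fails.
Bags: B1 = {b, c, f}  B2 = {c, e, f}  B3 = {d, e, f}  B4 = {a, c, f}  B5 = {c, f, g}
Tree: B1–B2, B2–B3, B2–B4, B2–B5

Yes; width 2.

Checking the three conditions: (i) the bags cover all of {a, b, c, d, e, f, g}; (ii) for each edge, some bag contains both endpoints; (iii) the bags containing any fixed vertex form a subtree. All hold, so the decomposition is valid with width 3 − 1 = 2.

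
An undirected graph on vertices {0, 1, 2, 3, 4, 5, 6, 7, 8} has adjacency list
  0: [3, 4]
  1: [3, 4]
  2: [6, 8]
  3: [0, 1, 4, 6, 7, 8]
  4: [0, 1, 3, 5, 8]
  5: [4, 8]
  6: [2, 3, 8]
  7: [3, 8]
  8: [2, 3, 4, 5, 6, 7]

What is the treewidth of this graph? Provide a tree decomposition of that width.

Each bag holds 3 vertices, so the decomposition has width 2, which upper-bounds the treewidth. For the lower bound, the 3 vertices {2, 6, 8} are pairwise adjacent, and any tree decomposition puts a clique entirely inside one bag — forcing width ≥ 2. Hence tw(G) = 2 exactly.

Treewidth 2.
Bags: B1 = {3, 7, 8}  B2 = {3, 6, 8}  B3 = {3, 4, 8}  B4 = {1, 3, 4}  B5 = {4, 5, 8}  B6 = {0, 3, 4}  B7 = {2, 6, 8}
Tree: B1–B2, B1–B3, B3–B4, B3–B5, B3–B6, B2–B7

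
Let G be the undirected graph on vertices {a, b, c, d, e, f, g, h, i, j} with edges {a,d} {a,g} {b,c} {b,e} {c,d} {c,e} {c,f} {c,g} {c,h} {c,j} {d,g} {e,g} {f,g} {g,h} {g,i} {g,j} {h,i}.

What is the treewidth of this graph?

2

A width-2 tree decomposition is:
Bags: B1 = {c, e, g}  B2 = {c, d, g}  B3 = {a, d, g}  B4 = {c, g, j}  B5 = {c, g, h}  B6 = {c, f, g}  B7 = {b, c, e}  B8 = {g, h, i}
Tree: B1–B2, B2–B3, B1–B4, B4–B5, B2–B6, B1–B7, B5–B8
Each bag holds 3 vertices, so the decomposition has width 2, which upper-bounds the treewidth. On the other hand G contains the 3-clique {c, d, g}. A clique must lie in a single bag of any decomposition, so no decomposition can have width below 2. Therefore the treewidth is 2.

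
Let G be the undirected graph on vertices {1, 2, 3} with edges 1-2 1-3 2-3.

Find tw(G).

2

A width-2 tree decomposition is:
Bags: B1 = {1, 2, 3}
Tree: (single bag)
A single bag containing all 3 vertices is trivially a valid decomposition of width 2. On the other hand G contains the 3-clique {1, 2, 3}. A clique must lie in a single bag of any decomposition, so no decomposition can have width below 2. Hence tw(G) = 2 exactly.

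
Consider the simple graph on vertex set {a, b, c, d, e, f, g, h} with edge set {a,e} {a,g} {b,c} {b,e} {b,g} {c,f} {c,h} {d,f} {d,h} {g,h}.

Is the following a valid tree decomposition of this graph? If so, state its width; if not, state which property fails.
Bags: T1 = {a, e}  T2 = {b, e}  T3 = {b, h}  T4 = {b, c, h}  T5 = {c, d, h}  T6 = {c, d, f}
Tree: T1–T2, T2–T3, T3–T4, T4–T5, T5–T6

No — vertex g appears in no bag.

A tree decomposition must satisfy three properties: every vertex lies in some bag; for every edge, both endpoints lie together in some bag; and for every vertex, the bags containing it form a connected subtree. Here vertex g appears in no bag, so the decomposition is invalid.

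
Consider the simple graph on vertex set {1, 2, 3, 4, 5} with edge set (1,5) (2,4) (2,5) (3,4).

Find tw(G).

1

A width-1 tree decomposition is:
Bags: B1 = {3, 4}  B2 = {2, 4}  B3 = {2, 5}  B4 = {1, 5}
Tree: B1–B2, B2–B3, B3–B4
The largest bag has 2 vertices, giving width 1; this decomposition certifies tw(G) ≤ 1. Since G has at least one edge (e.g. 3–4), it is not an edgeless graph, so tw(G) ≥ 1. Combining the bounds, tw(G) = 1.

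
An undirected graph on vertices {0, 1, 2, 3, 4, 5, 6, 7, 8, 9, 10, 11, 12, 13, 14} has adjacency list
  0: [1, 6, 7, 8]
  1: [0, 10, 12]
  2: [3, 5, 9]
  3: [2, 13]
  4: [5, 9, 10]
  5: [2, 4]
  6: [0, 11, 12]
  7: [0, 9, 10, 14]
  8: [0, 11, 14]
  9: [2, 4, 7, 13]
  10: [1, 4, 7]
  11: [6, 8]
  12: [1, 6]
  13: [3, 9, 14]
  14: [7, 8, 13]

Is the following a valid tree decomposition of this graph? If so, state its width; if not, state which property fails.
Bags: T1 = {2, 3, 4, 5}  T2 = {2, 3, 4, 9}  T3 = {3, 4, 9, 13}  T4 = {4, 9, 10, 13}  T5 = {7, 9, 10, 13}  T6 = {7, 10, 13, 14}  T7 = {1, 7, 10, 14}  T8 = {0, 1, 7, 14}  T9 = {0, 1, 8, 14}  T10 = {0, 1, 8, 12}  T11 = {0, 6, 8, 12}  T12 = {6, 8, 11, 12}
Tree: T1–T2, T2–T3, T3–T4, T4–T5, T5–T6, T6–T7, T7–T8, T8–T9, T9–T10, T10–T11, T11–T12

Yes; width 3.

Checking the three conditions: (i) the bags cover all of {0, 1, 2, 3, 4, 5, 6, 7, 8, 9, 10, 11, 12, 13, 14}; (ii) for each edge, some bag contains both endpoints; (iii) the bags containing any fixed vertex form a subtree. All hold, so the decomposition is valid with width 4 − 1 = 3.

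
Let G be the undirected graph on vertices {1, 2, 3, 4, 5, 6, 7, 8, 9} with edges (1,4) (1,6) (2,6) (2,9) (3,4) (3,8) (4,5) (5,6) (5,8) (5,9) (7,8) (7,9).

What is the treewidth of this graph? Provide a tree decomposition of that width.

The largest bag has 4 vertices, giving width 3; this decomposition certifies tw(G) ≤ 3. For the lower bound: the 4 vertex sets {1,3,4}, {8}, {5}, {2,6,7,9} are disjoint, each induces a connected subgraph, and every pair is joined by at least one edge of G. Contracting each set to a single vertex therefore yields K_{4} as a minor, and since treewidth is minor-monotone, tw(G) ≥ tw(K_{4}) = 3. Combining the bounds, tw(G) = 3.

Treewidth 3.
One optimal decomposition is:
Bags: B1 = {1, 3, 4, 8}  B2 = {1, 4, 5, 8}  B3 = {1, 5, 6, 8}  B4 = {5, 6, 7, 8}  B5 = {5, 6, 7, 9}  B6 = {2, 6, 7, 9}
Tree: B1–B2, B2–B3, B3–B4, B4–B5, B5–B6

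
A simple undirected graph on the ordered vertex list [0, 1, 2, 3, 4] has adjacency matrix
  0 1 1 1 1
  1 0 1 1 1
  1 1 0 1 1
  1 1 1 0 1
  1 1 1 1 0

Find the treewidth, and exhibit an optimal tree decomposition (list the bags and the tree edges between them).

A single bag containing all 5 vertices is trivially a valid decomposition of width 4. Conversely, {0, 1, 2, 3, 4} is a clique of size 5, and the vertices of any clique must share a bag in every tree decomposition; so some bag has ≥ 5 vertices and tw(G) ≥ 4. Therefore the treewidth is 4.

Treewidth 4.
Bags: B1 = {0, 1, 2, 3, 4}
Tree: (single bag)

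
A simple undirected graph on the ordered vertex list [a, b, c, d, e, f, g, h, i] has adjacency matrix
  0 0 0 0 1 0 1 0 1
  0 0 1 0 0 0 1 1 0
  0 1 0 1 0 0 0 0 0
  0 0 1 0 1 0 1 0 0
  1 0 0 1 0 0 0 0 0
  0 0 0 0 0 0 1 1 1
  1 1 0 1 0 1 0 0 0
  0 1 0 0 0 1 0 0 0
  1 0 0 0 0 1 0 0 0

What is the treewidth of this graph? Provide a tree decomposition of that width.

The largest bag has 4 vertices, giving width 3; this decomposition certifies tw(G) ≤ 3. For the lower bound: the 4 vertex sets {c,d,e}, {b}, {g}, {a,f,h,i} are disjoint, each induces a connected subgraph, and every pair is joined by at least one edge of G. Contracting each set to a single vertex therefore yields K_{4} as a minor, and since treewidth is minor-monotone, tw(G) ≥ tw(K_{4}) = 3. Hence tw(G) = 3 exactly.

Treewidth 3.
Bags: B1 = {b, c, d, e}  B2 = {b, d, e, g}  B3 = {a, b, e, g}  B4 = {a, b, g, h}  B5 = {a, f, g, h}  B6 = {a, f, h, i}
Tree: B1–B2, B2–B3, B3–B4, B4–B5, B5–B6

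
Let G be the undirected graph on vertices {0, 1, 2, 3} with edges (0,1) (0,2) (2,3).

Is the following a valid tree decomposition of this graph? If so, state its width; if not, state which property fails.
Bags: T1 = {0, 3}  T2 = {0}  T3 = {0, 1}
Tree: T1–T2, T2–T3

A tree decomposition must satisfy three properties: every vertex lies in some bag; for every edge, both endpoints lie together in some bag; and for every vertex, the bags containing it form a connected subtree. Here vertex 2 appears in no bag, so the decomposition is invalid.

No — vertex 2 appears in no bag.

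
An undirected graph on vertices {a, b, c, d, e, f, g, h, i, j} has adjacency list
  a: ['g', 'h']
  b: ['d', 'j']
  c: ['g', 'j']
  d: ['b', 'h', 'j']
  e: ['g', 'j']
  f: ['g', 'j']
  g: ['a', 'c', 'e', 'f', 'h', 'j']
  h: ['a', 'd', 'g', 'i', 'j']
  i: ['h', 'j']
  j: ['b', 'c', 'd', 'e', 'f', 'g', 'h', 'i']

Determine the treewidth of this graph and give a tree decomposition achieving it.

Each bag holds 3 vertices, so the decomposition has width 2, which upper-bounds the treewidth. Conversely, {d, h, j} is a clique of size 3, and the vertices of any clique must share a bag in every tree decomposition; so some bag has ≥ 3 vertices and tw(G) ≥ 2. Hence tw(G) = 2 exactly.

Treewidth 2.
One such decomposition:
Bags: B1 = {a, g, h}  B2 = {g, h, j}  B3 = {e, g, j}  B4 = {f, g, j}  B5 = {d, h, j}  B6 = {b, d, j}  B7 = {c, g, j}  B8 = {h, i, j}
Tree: B1–B2, B2–B3, B3–B4, B2–B5, B5–B6, B3–B7, B2–B8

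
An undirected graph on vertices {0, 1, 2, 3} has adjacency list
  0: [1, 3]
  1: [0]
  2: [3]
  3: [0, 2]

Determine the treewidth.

A width-1 tree decomposition is:
Bags: B1 = {0, 3}  B2 = {2, 3}  B3 = {0, 1}
Tree: B1–B2, B1–B3
Every bag has size at most 2, so the width is 2 − 1 = 1 and tw(G) ≤ 1. Any graph with an edge has treewidth ≥ 1, and G has the edge 3–0. Hence tw(G) = 1 exactly.

1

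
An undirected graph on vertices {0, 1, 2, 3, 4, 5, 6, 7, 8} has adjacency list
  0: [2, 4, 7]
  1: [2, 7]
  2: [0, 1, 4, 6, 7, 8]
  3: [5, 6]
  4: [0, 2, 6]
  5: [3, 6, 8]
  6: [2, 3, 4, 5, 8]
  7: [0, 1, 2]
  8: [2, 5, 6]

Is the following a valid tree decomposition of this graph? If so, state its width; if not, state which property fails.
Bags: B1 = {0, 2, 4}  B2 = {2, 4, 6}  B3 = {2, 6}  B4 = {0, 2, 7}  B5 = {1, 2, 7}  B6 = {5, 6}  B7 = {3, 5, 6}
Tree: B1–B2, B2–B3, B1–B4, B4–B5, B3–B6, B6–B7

A tree decomposition must satisfy three properties: every vertex lies in some bag; for every edge, both endpoints lie together in some bag; and for every vertex, the bags containing it form a connected subtree. Here vertex 8 appears in no bag, so the decomposition is invalid.

No — vertex 8 appears in no bag.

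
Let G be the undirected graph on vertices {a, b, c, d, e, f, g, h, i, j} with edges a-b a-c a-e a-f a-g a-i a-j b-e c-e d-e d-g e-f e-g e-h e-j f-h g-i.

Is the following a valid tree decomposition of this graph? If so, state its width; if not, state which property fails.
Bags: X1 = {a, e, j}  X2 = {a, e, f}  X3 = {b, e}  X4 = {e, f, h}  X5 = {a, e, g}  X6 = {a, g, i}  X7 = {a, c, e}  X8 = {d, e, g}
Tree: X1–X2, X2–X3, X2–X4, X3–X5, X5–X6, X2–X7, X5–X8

No — edge (a,b) lies in no bag.

A tree decomposition must satisfy three properties: every vertex lies in some bag; for every edge, both endpoints lie together in some bag; and for every vertex, the bags containing it form a connected subtree. Here edge (a,b) lies in no bag, so the decomposition is invalid.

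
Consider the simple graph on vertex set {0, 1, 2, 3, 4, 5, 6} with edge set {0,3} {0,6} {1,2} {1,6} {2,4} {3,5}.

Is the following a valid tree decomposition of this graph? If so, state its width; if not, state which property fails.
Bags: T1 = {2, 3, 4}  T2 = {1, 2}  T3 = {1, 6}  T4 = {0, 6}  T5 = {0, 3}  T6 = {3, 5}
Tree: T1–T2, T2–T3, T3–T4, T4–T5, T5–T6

No — bags containing vertex 3 are not connected in the tree.

A tree decomposition must satisfy three properties: every vertex lies in some bag; for every edge, both endpoints lie together in some bag; and for every vertex, the bags containing it form a connected subtree. Here bags containing vertex 3 are not connected in the tree, so the decomposition is invalid.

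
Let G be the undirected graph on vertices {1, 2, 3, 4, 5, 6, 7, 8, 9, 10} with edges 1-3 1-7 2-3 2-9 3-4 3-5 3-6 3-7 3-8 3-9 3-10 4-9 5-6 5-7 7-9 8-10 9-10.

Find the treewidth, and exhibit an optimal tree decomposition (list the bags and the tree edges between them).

Each bag holds 3 vertices, so the decomposition has width 2, which upper-bounds the treewidth. On the other hand G contains the 3-clique {1, 3, 7}. A clique must lie in a single bag of any decomposition, so no decomposition can have width below 2. Hence tw(G) = 2 exactly.

Treewidth 2.
One such decomposition:
Bags: B1 = {3, 7, 9}  B2 = {3, 4, 9}  B3 = {3, 5, 7}  B4 = {3, 9, 10}  B5 = {3, 8, 10}  B6 = {1, 3, 7}  B7 = {3, 5, 6}  B8 = {2, 3, 9}
Tree: B1–B2, B1–B3, B1–B4, B4–B5, B1–B6, B3–B7, B4–B8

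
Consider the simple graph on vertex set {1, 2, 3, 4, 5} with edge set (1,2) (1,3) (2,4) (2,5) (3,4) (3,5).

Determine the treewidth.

A width-2 tree decomposition is:
Bags: B1 = {2, 3, 4}  B2 = {1, 2, 3}  B3 = {2, 3, 5}
Tree: B1–B2, B2–B3
Each bag holds 3 vertices, so the decomposition has width 2, which upper-bounds the treewidth. Since 3–4–2–1–3 is a cycle in G, G is not acyclic. Forests are exactly the graphs of treewidth ≤ 1, so tw(G) ≥ 2. The upper and lower bounds meet at 2, so that is the treewidth.

2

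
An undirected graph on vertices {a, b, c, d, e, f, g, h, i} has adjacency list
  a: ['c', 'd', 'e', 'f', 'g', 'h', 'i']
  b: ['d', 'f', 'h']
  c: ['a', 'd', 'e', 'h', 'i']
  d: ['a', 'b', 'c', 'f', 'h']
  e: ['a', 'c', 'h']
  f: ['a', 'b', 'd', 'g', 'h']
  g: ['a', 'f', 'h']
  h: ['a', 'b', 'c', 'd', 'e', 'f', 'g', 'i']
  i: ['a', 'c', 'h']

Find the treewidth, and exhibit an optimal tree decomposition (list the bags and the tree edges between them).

Each bag holds 4 vertices, so the decomposition has width 3, which upper-bounds the treewidth. For the lower bound, the 4 vertices {a, f, g, h} are pairwise adjacent, and any tree decomposition puts a clique entirely inside one bag — forcing width ≥ 3. Combining the bounds, tw(G) = 3.

Treewidth 3.
One optimal decomposition is:
Bags: B1 = {a, d, f, h}  B2 = {b, d, f, h}  B3 = {a, f, g, h}  B4 = {a, c, d, h}  B5 = {a, c, e, h}  B6 = {a, c, h, i}
Tree: B1–B2, B1–B3, B1–B4, B4–B5, B5–B6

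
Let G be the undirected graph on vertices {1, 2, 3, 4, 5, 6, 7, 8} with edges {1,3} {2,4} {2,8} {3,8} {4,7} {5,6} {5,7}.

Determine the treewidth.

A width-1 tree decomposition is:
Bags: B1 = {5, 6}  B2 = {5, 7}  B3 = {4, 7}  B4 = {2, 4}  B5 = {2, 8}  B6 = {3, 8}  B7 = {1, 3}
Tree: B1–B2, B2–B3, B3–B4, B4–B5, B5–B6, B6–B7
Each bag holds 2 vertices, so the decomposition has width 1, which upper-bounds the treewidth. Since G has at least one edge (e.g. 6–5), it is not an edgeless graph, so tw(G) ≥ 1. The upper and lower bounds meet at 1, so that is the treewidth.

1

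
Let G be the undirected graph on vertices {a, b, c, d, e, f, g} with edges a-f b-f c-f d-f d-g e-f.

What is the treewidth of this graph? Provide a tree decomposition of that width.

Treewidth 1.
One such decomposition:
Bags: B1 = {d, f}  B2 = {a, f}  B3 = {c, f}  B4 = {b, f}  B5 = {e, f}  B6 = {d, g}
Tree: B1–B2, B2–B3, B2–B4, B4–B5, B1–B6

Every bag has size at most 2, so the width is 2 − 1 = 1 and tw(G) ≤ 1. G has an edge, so its treewidth is at least 1. Hence tw(G) = 1 exactly.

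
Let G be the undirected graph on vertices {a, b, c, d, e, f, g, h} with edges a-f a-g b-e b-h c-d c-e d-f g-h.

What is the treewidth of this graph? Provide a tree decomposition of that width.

Treewidth 2.
One such decomposition:
Bags: B1 = {c, d, f}  B2 = {c, e, f}  B3 = {b, e, f}  B4 = {b, f, h}  B5 = {f, g, h}  B6 = {a, f, g}
Tree: B1–B2, B2–B3, B3–B4, B4–B5, B5–B6

The largest bag has 3 vertices, giving width 2; this decomposition certifies tw(G) ≤ 2. For the lower bound, G contains the cycle f–d–c–e–b–h–g–a–f, so G is not a forest; only forests have treewidth ≤ 1, hence tw(G) ≥ 2. Therefore the treewidth is 2.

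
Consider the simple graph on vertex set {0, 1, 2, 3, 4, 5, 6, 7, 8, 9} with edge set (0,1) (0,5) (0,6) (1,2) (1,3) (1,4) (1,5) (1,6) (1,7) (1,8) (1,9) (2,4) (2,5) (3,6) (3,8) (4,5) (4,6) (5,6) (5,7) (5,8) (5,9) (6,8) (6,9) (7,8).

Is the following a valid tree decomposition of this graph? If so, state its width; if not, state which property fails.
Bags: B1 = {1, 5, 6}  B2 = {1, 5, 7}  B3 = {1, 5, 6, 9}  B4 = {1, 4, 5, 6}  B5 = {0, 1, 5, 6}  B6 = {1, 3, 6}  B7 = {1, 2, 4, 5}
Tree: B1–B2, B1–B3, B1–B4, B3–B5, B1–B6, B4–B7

No — vertex 8 appears in no bag.

A tree decomposition must satisfy three properties: every vertex lies in some bag; for every edge, both endpoints lie together in some bag; and for every vertex, the bags containing it form a connected subtree. Here vertex 8 appears in no bag, so the decomposition is invalid.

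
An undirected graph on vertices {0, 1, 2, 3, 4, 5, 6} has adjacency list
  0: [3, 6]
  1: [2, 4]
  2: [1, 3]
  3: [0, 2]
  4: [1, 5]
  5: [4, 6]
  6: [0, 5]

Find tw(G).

2

A width-2 tree decomposition is:
Bags: B1 = {0, 2, 3}  B2 = {0, 1, 2}  B3 = {0, 1, 4}  B4 = {0, 4, 5}  B5 = {0, 5, 6}
Tree: B1–B2, B2–B3, B3–B4, B4–B5
Every bag has size at most 3, so the width is 3 − 1 = 2 and tw(G) ≤ 2. Since 0–3–2–1–4–5–6–0 is a cycle in G, G is not acyclic. Forests are exactly the graphs of treewidth ≤ 1, so tw(G) ≥ 2. The upper and lower bounds meet at 2, so that is the treewidth.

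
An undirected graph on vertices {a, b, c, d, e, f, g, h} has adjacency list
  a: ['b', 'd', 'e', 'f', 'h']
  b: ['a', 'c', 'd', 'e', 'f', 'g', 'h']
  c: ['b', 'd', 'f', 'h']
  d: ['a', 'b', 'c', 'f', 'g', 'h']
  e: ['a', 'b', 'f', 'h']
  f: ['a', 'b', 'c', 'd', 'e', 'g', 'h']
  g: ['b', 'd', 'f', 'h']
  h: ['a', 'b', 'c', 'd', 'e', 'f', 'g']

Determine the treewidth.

A width-4 tree decomposition is:
Bags: B1 = {a, b, e, f, h}  B2 = {a, b, d, f, h}  B3 = {b, c, d, f, h}  B4 = {b, d, f, g, h}
Tree: B1–B2, B2–B3, B2–B4
The largest bag has 5 vertices, giving width 4; this decomposition certifies tw(G) ≤ 4. On the other hand G contains the 5-clique {b, d, f, g, h}. A clique must lie in a single bag of any decomposition, so no decomposition can have width below 4. The upper and lower bounds meet at 4, so that is the treewidth.

4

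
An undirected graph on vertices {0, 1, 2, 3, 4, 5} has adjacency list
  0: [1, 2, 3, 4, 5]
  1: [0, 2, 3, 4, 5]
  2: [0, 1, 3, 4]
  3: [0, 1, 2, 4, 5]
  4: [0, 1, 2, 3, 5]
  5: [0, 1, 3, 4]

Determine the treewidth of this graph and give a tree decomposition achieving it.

The largest bag has 5 vertices, giving width 4; this decomposition certifies tw(G) ≤ 4. Conversely, {0, 1, 2, 3, 4} is a clique of size 5, and the vertices of any clique must share a bag in every tree decomposition; so some bag has ≥ 5 vertices and tw(G) ≥ 4. Hence tw(G) = 4 exactly.

Treewidth 4.
Bags: B1 = {0, 1, 3, 4, 5}  B2 = {0, 1, 2, 3, 4}
Tree: B1–B2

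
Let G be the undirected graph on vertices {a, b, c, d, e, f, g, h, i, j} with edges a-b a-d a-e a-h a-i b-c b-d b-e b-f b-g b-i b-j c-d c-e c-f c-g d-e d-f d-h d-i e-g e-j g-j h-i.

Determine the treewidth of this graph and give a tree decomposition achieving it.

Each bag holds 4 vertices, so the decomposition has width 3, which upper-bounds the treewidth. For the lower bound, the 4 vertices {a, d, h, i} are pairwise adjacent, and any tree decomposition puts a clique entirely inside one bag — forcing width ≥ 3. The upper and lower bounds meet at 3, so that is the treewidth.

Treewidth 3.
One such decomposition:
Bags: B1 = {a, b, d, e}  B2 = {b, c, d, e}  B3 = {b, c, e, g}  B4 = {b, e, g, j}  B5 = {b, c, d, f}  B6 = {a, b, d, i}  B7 = {a, d, h, i}
Tree: B1–B2, B2–B3, B3–B4, B2–B5, B1–B6, B6–B7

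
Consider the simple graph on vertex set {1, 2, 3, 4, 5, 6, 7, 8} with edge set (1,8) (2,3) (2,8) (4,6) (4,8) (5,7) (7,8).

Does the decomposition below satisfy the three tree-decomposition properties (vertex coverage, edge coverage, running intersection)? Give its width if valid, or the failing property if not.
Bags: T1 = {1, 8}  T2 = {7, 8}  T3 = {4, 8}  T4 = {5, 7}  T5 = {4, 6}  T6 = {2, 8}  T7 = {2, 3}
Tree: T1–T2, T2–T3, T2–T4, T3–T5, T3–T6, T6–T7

Yes; width 1.

Checking the three conditions: (i) the bags cover all of {1, 2, 3, 4, 5, 6, 7, 8}; (ii) for each edge, some bag contains both endpoints; (iii) the bags containing any fixed vertex form a subtree. All hold, so the decomposition is valid with width 2 − 1 = 1.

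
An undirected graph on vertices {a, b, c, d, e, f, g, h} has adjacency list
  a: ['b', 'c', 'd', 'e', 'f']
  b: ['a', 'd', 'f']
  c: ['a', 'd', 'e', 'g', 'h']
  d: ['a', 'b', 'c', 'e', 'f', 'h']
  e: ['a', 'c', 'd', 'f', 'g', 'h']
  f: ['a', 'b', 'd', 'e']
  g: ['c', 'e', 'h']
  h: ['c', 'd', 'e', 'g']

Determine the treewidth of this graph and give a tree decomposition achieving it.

The largest bag has 4 vertices, giving width 3; this decomposition certifies tw(G) ≤ 3. On the other hand G contains the 4-clique {c, d, e, h}. A clique must lie in a single bag of any decomposition, so no decomposition can have width below 3. Combining the bounds, tw(G) = 3.

Treewidth 3.
One optimal decomposition is:
Bags: B1 = {a, c, d, e}  B2 = {c, d, e, h}  B3 = {c, e, g, h}  B4 = {a, d, e, f}  B5 = {a, b, d, f}
Tree: B1–B2, B2–B3, B1–B4, B4–B5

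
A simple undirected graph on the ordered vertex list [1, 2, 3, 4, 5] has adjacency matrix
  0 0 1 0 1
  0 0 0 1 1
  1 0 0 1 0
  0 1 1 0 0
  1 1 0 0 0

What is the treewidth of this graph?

2

A width-2 tree decomposition is:
Bags: B1 = {1, 2, 5}  B2 = {1, 2, 3}  B3 = {2, 3, 4}
Tree: B1–B2, B2–B3
Every bag has size at most 3, so the width is 3 − 1 = 2 and tw(G) ≤ 2. The edges 2–5–1–3–4–2 form a cycle, so G is not a tree and its treewidth is at least 2. Therefore the treewidth is 2.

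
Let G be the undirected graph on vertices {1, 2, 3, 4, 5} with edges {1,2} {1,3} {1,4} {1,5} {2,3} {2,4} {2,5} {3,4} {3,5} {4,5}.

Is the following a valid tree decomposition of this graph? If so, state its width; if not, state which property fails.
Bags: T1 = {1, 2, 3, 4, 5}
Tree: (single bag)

Checking the three conditions: (i) the bags cover all of {1, 2, 3, 4, 5}; (ii) for each edge, some bag contains both endpoints; (iii) the bags containing any fixed vertex form a subtree. All hold, so the decomposition is valid with width 5 − 1 = 4.

Yes; width 4.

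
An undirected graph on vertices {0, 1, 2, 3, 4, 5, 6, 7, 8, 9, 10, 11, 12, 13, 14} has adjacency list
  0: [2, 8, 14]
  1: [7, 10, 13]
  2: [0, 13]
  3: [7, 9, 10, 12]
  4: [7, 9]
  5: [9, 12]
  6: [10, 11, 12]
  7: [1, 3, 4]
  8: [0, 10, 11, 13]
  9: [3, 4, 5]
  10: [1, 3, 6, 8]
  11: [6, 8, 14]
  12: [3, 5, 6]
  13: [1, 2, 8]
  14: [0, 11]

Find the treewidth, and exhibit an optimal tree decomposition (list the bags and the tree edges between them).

Every bag has size at most 4, so the width is 4 − 1 = 3 and tw(G) ≤ 3. For the lower bound: the 4 vertex sets {4,5,9}, {7}, {3}, {1,6,10,12} are disjoint, each induces a connected subgraph, and every pair is joined by at least one edge of G. Contracting each set to a single vertex therefore yields K_{4} as a minor, and since treewidth is minor-monotone, tw(G) ≥ tw(K_{4}) = 3. Hence tw(G) = 3 exactly.

Treewidth 3.
One optimal decomposition is:
Bags: B1 = {4, 5, 7, 9}  B2 = {3, 5, 7, 9}  B3 = {3, 5, 7, 12}  B4 = {1, 3, 7, 12}  B5 = {1, 3, 10, 12}  B6 = {1, 6, 10, 12}  B7 = {1, 6, 10, 13}  B8 = {6, 8, 10, 13}  B9 = {6, 8, 11, 13}  B10 = {2, 8, 11, 13}  B11 = {0, 2, 8, 11}  B12 = {0, 2, 11, 14}
Tree: B1–B2, B2–B3, B3–B4, B4–B5, B5–B6, B6–B7, B7–B8, B8–B9, B9–B10, B10–B11, B11–B12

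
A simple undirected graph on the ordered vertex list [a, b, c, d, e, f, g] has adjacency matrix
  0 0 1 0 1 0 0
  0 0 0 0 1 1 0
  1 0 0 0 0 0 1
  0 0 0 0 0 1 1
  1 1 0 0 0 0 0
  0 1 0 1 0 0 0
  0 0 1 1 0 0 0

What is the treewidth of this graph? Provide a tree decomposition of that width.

Treewidth 2.
One such decomposition:
Bags: B1 = {b, d, f}  B2 = {b, d, e}  B3 = {a, d, e}  B4 = {a, c, d}  B5 = {c, d, g}
Tree: B1–B2, B2–B3, B3–B4, B4–B5

Each bag holds 3 vertices, so the decomposition has width 2, which upper-bounds the treewidth. The edges d–f–b–e–a–c–g–d form a cycle, so G is not a tree and its treewidth is at least 2. Therefore the treewidth is 2.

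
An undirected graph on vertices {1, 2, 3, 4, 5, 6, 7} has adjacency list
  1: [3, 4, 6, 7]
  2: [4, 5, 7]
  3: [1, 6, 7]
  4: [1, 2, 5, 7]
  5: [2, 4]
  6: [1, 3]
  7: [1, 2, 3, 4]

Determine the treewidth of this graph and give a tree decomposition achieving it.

Treewidth 2.
One optimal decomposition is:
Bags: B1 = {1, 4, 7}  B2 = {1, 3, 7}  B3 = {1, 3, 6}  B4 = {2, 4, 7}  B5 = {2, 4, 5}
Tree: B1–B2, B2–B3, B1–B4, B4–B5

The largest bag has 3 vertices, giving width 2; this decomposition certifies tw(G) ≤ 2. On the other hand G contains the 3-clique {1, 3, 6}. A clique must lie in a single bag of any decomposition, so no decomposition can have width below 2. Combining the bounds, tw(G) = 2.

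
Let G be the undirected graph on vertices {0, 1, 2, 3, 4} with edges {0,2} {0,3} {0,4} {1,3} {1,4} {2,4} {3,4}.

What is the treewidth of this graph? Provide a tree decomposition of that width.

Treewidth 2.
Bags: B1 = {0, 2, 4}  B2 = {0, 3, 4}  B3 = {1, 3, 4}
Tree: B1–B2, B2–B3

The largest bag has 3 vertices, giving width 2; this decomposition certifies tw(G) ≤ 2. On the other hand G contains the 3-clique {0, 2, 4}. A clique must lie in a single bag of any decomposition, so no decomposition can have width below 2. Therefore the treewidth is 2.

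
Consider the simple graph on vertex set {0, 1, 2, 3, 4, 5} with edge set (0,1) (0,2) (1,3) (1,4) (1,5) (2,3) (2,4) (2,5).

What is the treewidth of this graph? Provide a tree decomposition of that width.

Treewidth 2.
One such decomposition:
Bags: B1 = {1, 2, 3}  B2 = {1, 2, 4}  B3 = {0, 1, 2}  B4 = {1, 2, 5}
Tree: B1–B2, B2–B3, B3–B4

The largest bag has 3 vertices, giving width 2; this decomposition certifies tw(G) ≤ 2. The edges 2–3–1–4–2 form a cycle, so G is not a tree and its treewidth is at least 2. Therefore the treewidth is 2.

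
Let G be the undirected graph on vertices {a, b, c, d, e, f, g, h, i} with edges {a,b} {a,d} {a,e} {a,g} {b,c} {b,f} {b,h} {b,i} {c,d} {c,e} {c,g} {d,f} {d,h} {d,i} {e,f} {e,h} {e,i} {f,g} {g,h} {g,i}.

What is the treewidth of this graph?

A width-4 tree decomposition is:
Bags: B1 = {b, d, e, g, h}  B2 = {a, b, d, e, g}  B3 = {b, d, e, g, i}  B4 = {b, d, e, f, g}  B5 = {b, c, d, e, g}
Tree: B1–B2, B2–B3, B3–B4, B4–B5
Each bag holds 5 vertices, so the decomposition has width 4, which upper-bounds the treewidth. For the lower bound: the 5 vertex sets {e,h}, {a,g}, {b,i}, {d}, {f} are disjoint, each induces a connected subgraph, and every pair is joined by at least one edge of G. Contracting each set to a single vertex therefore yields K_{5} as a minor, and since treewidth is minor-monotone, tw(G) ≥ tw(K_{5}) = 4. Hence tw(G) = 4 exactly.

4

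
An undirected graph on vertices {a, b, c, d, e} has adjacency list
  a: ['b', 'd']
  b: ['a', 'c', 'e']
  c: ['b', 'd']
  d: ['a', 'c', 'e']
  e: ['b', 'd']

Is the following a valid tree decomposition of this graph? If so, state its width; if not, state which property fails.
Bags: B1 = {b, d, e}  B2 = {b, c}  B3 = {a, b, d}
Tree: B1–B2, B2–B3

No — edge (d,c) lies in no bag.

A tree decomposition must satisfy three properties: every vertex lies in some bag; for every edge, both endpoints lie together in some bag; and for every vertex, the bags containing it form a connected subtree. Here edge (d,c) lies in no bag, so the decomposition is invalid.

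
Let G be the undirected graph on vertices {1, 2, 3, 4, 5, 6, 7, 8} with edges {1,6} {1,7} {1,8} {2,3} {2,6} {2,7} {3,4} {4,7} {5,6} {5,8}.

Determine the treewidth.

2

A width-2 tree decomposition is:
Bags: B1 = {5, 6, 8}  B2 = {1, 6, 8}  B3 = {1, 2, 6}  B4 = {1, 2, 7}  B5 = {2, 3, 7}  B6 = {3, 4, 7}
Tree: B1–B2, B2–B3, B3–B4, B4–B5, B5–B6
Every bag has size at most 3, so the width is 3 − 1 = 2 and tw(G) ≤ 2. For the lower bound, G contains the cycle 5–8–1–6–5, so G is not a forest; only forests have treewidth ≤ 1, hence tw(G) ≥ 2. Hence tw(G) = 2 exactly.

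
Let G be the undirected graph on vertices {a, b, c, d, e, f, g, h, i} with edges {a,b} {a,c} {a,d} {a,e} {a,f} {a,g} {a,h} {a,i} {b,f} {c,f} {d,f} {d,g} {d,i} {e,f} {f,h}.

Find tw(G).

A width-2 tree decomposition is:
Bags: B1 = {a, d, i}  B2 = {a, d, f}  B3 = {a, f, h}  B4 = {a, b, f}  B5 = {a, e, f}  B6 = {a, d, g}  B7 = {a, c, f}
Tree: B1–B2, B2–B3, B2–B4, B2–B5, B2–B6, B4–B7
The largest bag has 3 vertices, giving width 2; this decomposition certifies tw(G) ≤ 2. For the lower bound, the 3 vertices {a, d, g} are pairwise adjacent, and any tree decomposition puts a clique entirely inside one bag — forcing width ≥ 2. The upper and lower bounds meet at 2, so that is the treewidth.

2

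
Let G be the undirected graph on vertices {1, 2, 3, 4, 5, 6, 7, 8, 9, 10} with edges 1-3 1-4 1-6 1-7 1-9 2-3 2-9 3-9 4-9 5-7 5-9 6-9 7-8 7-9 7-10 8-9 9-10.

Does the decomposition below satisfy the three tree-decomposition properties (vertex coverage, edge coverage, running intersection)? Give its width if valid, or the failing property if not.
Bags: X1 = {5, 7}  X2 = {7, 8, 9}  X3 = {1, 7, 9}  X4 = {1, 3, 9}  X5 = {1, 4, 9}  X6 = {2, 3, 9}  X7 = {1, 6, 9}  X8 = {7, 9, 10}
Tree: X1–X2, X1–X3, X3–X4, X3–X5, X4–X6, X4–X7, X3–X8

No — edge (9,5) lies in no bag.

A tree decomposition must satisfy three properties: every vertex lies in some bag; for every edge, both endpoints lie together in some bag; and for every vertex, the bags containing it form a connected subtree. Here edge (9,5) lies in no bag, so the decomposition is invalid.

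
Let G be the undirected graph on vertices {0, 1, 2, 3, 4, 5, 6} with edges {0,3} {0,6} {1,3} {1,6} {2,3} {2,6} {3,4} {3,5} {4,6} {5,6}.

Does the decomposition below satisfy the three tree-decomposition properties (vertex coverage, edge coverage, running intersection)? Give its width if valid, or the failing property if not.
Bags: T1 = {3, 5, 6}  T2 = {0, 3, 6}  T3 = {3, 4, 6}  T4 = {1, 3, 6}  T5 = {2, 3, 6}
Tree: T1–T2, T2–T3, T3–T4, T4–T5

Yes; width 2.

Checking the three conditions: (i) the bags cover all of {0, 1, 2, 3, 4, 5, 6}; (ii) for each edge, some bag contains both endpoints; (iii) the bags containing any fixed vertex form a subtree. All hold, so the decomposition is valid with width 3 − 1 = 2.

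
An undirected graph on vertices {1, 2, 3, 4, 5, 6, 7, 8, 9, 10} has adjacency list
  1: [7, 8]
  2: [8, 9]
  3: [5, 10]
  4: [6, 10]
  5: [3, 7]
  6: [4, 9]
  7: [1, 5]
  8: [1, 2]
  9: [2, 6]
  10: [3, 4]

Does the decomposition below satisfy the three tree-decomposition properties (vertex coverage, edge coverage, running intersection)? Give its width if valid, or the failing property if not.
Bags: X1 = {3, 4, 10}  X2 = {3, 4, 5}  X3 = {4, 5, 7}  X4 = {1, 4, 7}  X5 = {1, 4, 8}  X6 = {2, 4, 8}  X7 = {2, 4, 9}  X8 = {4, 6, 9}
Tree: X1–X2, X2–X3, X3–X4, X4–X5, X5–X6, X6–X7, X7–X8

Checking the three conditions: (i) the bags cover all of {1, 2, 3, 4, 5, 6, 7, 8, 9, 10}; (ii) for each edge, some bag contains both endpoints; (iii) the bags containing any fixed vertex form a subtree. All hold, so the decomposition is valid with width 3 − 1 = 2.

Yes; width 2.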